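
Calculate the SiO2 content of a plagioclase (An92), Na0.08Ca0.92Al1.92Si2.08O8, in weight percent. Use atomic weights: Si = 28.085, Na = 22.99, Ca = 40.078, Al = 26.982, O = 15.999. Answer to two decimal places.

Formula mass = 276.925 g/mol.
2.08 Si → 2.0800 mol SiO2 per formula unit; M(SiO2) = 60.083, so SiO2 mass = 124.973 g.
124.973/276.925 × 100 = 45.13 wt%.

45.13 wt%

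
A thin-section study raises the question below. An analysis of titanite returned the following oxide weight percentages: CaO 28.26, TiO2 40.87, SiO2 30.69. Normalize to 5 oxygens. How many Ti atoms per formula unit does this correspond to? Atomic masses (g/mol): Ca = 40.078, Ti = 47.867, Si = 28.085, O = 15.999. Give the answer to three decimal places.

1.004 Ti apfu

28.26 wt% CaO ÷ 56.077 g/mol = 0.50395 mol, giving 0.50395 Ca and 0.50395 O.
40.87 wt% TiO2 ÷ 79.865 g/mol = 0.51174 mol, giving 0.51174 Ti and 1.02348 O.
30.69 wt% SiO2 ÷ 60.083 g/mol = 0.51079 mol, giving 0.51079 Si and 1.02158 O.
Oxygen sums to 2.54901; scaling by 5/2.54901 = 1.96155 puts the formula on 5 O.
Ti: 0.51174 × 1.96155 = 1.004 atoms per formula unit.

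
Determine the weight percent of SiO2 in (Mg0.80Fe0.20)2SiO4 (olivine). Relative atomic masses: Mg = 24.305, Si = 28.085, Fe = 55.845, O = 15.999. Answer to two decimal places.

39.19 wt%

Formula mass = 153.307 g/mol.
1 Si → 1.0000 mol SiO2 per formula unit; M(SiO2) = 60.083, so SiO2 mass = 60.083 g.
60.083/153.307 × 100 = 39.19 wt%.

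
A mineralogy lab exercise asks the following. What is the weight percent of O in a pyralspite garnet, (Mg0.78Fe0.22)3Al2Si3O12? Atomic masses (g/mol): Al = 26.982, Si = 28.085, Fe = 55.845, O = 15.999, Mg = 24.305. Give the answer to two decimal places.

45.29 weight percent

M((Mg0.78Fe0.22)3Al2Si3O12) = 423.938 g/mol.
O contributes 12 × 15.999 = 191.988 g per mole.
191.988/423.938 = 0.4529 → 45.29%.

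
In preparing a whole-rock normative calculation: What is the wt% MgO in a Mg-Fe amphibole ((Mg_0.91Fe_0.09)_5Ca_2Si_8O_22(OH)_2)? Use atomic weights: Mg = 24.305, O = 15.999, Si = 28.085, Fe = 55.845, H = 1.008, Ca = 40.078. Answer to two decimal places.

Molar mass of (Mg_0.91Fe_0.09)_5Ca_2Si_8O_22(OH)_2 = 4.55·24.305 + 0.45·55.845 + 2·40.078 + 8·28.085 + 24·15.999 + 2·1.008 = 826.546 g/mol.
Each formula unit contains 4.55 Mg, equivalent to 4.55/1 = 4.5500 mol MgO.
M(MgO) = 1×24.305 + 1×15.999 = 40.304 g/mol.
Mass of MgO per formula unit = 4.5500 × 40.304 = 183.383 g.
MgO wt% = 183.383 / 826.546 × 100 = 22.19%.

22.19 wt%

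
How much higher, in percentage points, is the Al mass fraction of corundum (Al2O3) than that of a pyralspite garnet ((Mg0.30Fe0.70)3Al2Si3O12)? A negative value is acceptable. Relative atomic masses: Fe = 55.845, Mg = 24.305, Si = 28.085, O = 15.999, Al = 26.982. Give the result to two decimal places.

41.43 percentage points

Al in Al2O3: molar mass 101.961 g/mol; 2×26.982 = 53.964 g → 52.93 wt%.
Al in (Mg0.30Fe0.70)3Al2Si3O12: molar mass 469.356 g/mol; 2×26.982 = 53.964 g → 11.50 wt%.
Difference = 52.93 − 11.50 = 41.43 percentage points.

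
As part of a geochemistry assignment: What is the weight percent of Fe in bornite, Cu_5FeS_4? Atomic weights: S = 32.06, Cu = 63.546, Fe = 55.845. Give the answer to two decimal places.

Molar mass of Cu_5FeS_4: 5·63.546 + 1·55.845 + 4·32.06 = 501.815 g/mol.
Mass of Fe per formula unit: 1 × 55.845 = 55.845 g.
Weight fraction Fe = 55.845 / 501.815 = 0.1113.

11.13 weight percent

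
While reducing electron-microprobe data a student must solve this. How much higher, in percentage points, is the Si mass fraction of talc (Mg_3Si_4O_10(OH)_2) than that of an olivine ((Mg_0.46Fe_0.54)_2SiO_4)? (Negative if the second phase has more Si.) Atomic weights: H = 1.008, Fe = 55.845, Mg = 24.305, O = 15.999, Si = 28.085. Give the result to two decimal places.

First mineral: 112.340 g Si in 379.259 g formula = 29.62 wt% Si.
Second mineral: 28.085 g Si in 174.754 g formula = 16.07 wt% Si.
29.62% − 16.07% gives a difference of 13.55 percentage points.

13.55 percentage points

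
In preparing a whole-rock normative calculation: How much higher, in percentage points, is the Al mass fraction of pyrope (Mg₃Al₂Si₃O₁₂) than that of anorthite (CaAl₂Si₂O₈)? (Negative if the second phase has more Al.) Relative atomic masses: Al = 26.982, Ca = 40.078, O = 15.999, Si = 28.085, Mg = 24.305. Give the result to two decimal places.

-6.01 percentage points

M(Mg₃Al₂Si₃O₁₂) = 403.122 g/mol, so wt% Al = 53.964/403.122 × 100 = 13.39%.
M(CaAl₂Si₂O₈) = 278.204 g/mol, so wt% Al = 53.964/278.204 × 100 = 19.40%.
13.39 − 19.40 = -6.01 pp.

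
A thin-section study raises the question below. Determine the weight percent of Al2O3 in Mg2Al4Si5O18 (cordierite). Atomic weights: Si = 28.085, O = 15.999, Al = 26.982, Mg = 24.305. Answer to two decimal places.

34.86 wt%

M(Mg2Al4Si5O18) = 584.945 g/mol; M(Al2O3) = 101.961 g/mol.
Moles Al2O3 per formula unit = 4 Al ÷ 2 = 2.0000.
Al2O3 fraction = (2.0000 × 101.961) / 584.945 = 203.922/584.945 = 0.3486.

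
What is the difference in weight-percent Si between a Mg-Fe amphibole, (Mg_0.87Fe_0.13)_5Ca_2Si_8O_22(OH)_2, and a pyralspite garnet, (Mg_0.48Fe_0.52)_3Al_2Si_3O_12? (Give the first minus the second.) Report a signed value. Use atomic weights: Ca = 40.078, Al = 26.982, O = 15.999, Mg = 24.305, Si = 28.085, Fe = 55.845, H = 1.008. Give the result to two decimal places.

8.35 percentage points

M((Mg_0.87Fe_0.13)_5Ca_2Si_8O_22(OH)_2) = 832.854 g/mol, so wt% Si = 224.680/832.854 × 100 = 26.98%.
M((Mg_0.48Fe_0.52)_3Al_2Si_3O_12) = 452.324 g/mol, so wt% Si = 84.255/452.324 × 100 = 18.63%.
26.98 − 18.63 = 8.35 pp.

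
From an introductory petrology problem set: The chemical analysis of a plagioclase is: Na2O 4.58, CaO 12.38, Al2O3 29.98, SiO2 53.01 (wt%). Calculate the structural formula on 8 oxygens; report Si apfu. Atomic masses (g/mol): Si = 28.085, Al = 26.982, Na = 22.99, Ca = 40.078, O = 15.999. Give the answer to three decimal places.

Na2O: 4.58/61.979 = 0.07390 mol → 0.14780 mol Na, 0.07390 mol O.
CaO: 12.38/56.077 = 0.22077 mol → 0.22077 mol Ca, 0.22077 mol O.
Al2O3: 29.98/101.961 = 0.29403 mol → 0.58806 mol Al, 0.88209 mol O.
SiO2: 53.01/60.083 = 0.88228 mol → 0.88228 mol Si, 1.76456 mol O.
Total oxygen = 2.94132 mol. Normalization factor = 8/2.94132 = 2.71987.
Si per 8 O = 0.88228 × 2.71987 = 2.400.

2.400 Si apfu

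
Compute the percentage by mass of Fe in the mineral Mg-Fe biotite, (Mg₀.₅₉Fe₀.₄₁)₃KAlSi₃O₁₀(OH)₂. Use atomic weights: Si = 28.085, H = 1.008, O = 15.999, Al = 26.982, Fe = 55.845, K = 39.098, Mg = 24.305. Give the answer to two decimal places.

15.06 weight percent

Formula mass = 1.77·24.305 + 1.23·55.845 + 1·39.098 + 1·26.982 + 3·28.085 + 12·15.999 + 2·1.008 = 456.048 g/mol, of which 68.689 g is Fe.
So Fe makes up 68.689/456.048 = 0.1506 of the mass, i.e. 15.06%.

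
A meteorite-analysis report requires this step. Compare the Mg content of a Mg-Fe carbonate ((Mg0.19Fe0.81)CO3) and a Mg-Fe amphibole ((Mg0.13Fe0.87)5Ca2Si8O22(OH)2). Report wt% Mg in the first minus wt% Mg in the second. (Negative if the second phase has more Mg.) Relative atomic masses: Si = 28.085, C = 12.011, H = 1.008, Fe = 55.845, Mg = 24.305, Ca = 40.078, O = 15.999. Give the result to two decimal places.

M((Mg0.19Fe0.81)CO3) = 109.860 g/mol, so wt% Mg = 4.618/109.860 × 100 = 4.20%.
M((Mg0.13Fe0.87)5Ca2Si8O22(OH)2) = 949.552 g/mol, so wt% Mg = 15.798/949.552 × 100 = 1.66%.
4.20 − 1.66 = 2.54 pp.

2.54 percentage points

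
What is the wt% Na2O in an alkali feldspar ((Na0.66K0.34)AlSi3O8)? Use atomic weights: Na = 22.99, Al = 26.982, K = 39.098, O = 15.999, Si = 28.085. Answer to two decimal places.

7.64 wt%

Formula mass = 267.696 g/mol.
0.66 Na → 0.3300 mol Na2O per formula unit; M(Na2O) = 61.979, so Na2O mass = 20.453 g.
20.453/267.696 × 100 = 7.64 wt%.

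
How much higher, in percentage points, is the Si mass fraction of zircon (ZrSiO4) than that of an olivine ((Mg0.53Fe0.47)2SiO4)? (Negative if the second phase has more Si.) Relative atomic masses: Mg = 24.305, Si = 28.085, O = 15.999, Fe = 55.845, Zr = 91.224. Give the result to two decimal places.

First mineral: 28.085 g Si in 183.305 g formula = 15.32 wt% Si.
Second mineral: 28.085 g Si in 170.339 g formula = 16.49 wt% Si.
15.32% − 16.49% gives a difference of -1.17 percentage points.

-1.17 percentage points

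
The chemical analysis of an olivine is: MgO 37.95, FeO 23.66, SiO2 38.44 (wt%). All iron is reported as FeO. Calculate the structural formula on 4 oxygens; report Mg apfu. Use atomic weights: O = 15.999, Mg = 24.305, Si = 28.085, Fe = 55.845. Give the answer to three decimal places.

MgO (M=40.304): mol = 0.94159; Mg = 0.94159, O = 0.94159.
FeO (M=71.844): mol = 0.32932; Fe = 0.32932, O = 0.32932.
SiO2 (M=60.083): mol = 0.63978; Si = 0.63978, O = 1.27956.
ΣO = 2.55047; factor = 4/ΣO = 1.56834.
Mg apfu = 0.94159 × 1.56834 = 1.477.

1.477 Mg apfu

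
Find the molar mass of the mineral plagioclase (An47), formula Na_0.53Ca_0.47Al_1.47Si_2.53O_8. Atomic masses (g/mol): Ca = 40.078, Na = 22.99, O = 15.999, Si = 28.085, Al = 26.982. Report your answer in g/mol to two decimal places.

M = 0.53(22.99) + 0.47(40.078) + 1.47(26.982) + 2.53(28.085) + 8(15.999)

269.73 g/mol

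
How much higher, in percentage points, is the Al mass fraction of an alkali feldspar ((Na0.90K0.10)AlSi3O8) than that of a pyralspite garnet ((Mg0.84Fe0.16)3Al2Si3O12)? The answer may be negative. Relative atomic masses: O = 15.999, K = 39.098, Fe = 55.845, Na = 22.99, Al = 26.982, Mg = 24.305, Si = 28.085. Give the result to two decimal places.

-2.67 percentage points

Al in (Na0.90K0.10)AlSi3O8: molar mass 263.830 g/mol; 1×26.982 = 26.982 g → 10.23 wt%.
Al in (Mg0.84Fe0.16)3Al2Si3O12: molar mass 418.261 g/mol; 2×26.982 = 53.964 g → 12.90 wt%.
Difference = 10.23 − 12.90 = -2.67 percentage points.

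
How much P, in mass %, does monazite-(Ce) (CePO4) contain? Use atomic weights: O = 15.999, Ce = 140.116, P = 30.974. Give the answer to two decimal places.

13.18 mass %

Formula mass = 1×140.116 + 1×30.974 + 4×15.999 = 235.086 g/mol, of which 30.974 g is P.
So P makes up 30.974/235.086 = 0.1318 of the mass, i.e. 13.18%.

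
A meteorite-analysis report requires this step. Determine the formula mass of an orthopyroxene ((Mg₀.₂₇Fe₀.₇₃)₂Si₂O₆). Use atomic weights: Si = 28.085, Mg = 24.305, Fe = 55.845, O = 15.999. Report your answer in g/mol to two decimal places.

246.82 g/mol

M = 0.54*24.305 + 1.46*55.845 + 2*28.085 + 6*15.999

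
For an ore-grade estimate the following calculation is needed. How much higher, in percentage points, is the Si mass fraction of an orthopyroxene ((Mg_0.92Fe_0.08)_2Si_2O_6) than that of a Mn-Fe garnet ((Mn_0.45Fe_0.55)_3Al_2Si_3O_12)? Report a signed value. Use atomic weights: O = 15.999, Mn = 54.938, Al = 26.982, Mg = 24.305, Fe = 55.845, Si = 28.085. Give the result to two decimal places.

Si in (Mg_0.92Fe_0.08)_2Si_2O_6: molar mass 205.820 g/mol; 2×28.085 = 56.170 g → 27.29 wt%.
Si in (Mn_0.45Fe_0.55)_3Al_2Si_3O_12: molar mass 496.518 g/mol; 3×28.085 = 84.255 g → 16.97 wt%.
Difference = 27.29 − 16.97 = 10.32 percentage points.

10.32 percentage points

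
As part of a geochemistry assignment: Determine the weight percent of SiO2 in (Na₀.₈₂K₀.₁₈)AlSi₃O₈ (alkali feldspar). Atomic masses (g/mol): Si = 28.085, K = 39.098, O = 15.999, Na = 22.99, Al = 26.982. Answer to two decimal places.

67.99 wt%

Formula mass = 265.118 g/mol.
3 Si → 3.0000 mol SiO2 per formula unit; M(SiO2) = 60.083, so SiO2 mass = 180.249 g.
180.249/265.118 × 100 = 67.99 wt%.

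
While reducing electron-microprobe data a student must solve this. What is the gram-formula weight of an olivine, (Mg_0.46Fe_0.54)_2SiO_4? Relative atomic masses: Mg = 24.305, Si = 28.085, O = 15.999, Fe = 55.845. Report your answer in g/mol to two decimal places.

M = 0.92·24.305 + 1.08·55.845 + 1·28.085 + 4·15.999

174.75 g/mol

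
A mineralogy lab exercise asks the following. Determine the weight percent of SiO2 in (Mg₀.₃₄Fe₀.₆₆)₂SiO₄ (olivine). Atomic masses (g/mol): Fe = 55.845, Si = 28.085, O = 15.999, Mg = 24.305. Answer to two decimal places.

Formula mass = 182.324 g/mol.
1 Si → 1.0000 mol SiO2 per formula unit; M(SiO2) = 60.083, so SiO2 mass = 60.083 g.
60.083/182.324 × 100 = 32.95 wt%.

32.95 wt%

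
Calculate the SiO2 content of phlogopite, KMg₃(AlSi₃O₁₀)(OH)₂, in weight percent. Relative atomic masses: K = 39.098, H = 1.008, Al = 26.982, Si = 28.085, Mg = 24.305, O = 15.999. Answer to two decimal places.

Formula mass = 417.254 g/mol.
3 Si → 3.0000 mol SiO2 per formula unit; M(SiO2) = 60.083, so SiO2 mass = 180.249 g.
180.249/417.254 × 100 = 43.20 wt%.

43.20 wt%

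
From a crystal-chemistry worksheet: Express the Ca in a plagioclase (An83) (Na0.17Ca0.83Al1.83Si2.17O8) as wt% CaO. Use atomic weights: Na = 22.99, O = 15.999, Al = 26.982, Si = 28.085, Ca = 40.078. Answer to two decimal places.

16.90 wt%

M(Na0.17Ca0.83Al1.83Si2.17O8) = 275.487 g/mol; M(CaO) = 56.077 g/mol.
Moles CaO per formula unit = 0.83 Ca ÷ 1 = 0.8300.
CaO fraction = (0.8300 × 56.077) / 275.487 = 46.544/275.487 = 0.1690.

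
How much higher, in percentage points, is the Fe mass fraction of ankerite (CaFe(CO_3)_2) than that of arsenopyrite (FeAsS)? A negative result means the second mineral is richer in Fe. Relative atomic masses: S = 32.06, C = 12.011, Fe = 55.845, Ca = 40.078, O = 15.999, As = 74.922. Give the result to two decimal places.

-8.44 percentage points

Fe in CaFe(CO_3)_2: molar mass 215.939 g/mol; 1×55.845 = 55.845 g → 25.86 wt%.
Fe in FeAsS: molar mass 162.827 g/mol; 1×55.845 = 55.845 g → 34.30 wt%.
Difference = 25.86 − 34.30 = -8.44 percentage points.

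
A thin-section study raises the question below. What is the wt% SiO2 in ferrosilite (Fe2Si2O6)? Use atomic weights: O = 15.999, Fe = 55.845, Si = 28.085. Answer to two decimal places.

45.54 wt%

Molar mass of Fe2Si2O6 = 2*55.845 + 2*28.085 + 6*15.999 = 263.854 g/mol.
Each formula unit contains 2 Si, equivalent to 2/1 = 2.0000 mol SiO2.
M(SiO2) = 1×28.085 + 2×15.999 = 60.083 g/mol.
Mass of SiO2 per formula unit = 2.0000 × 60.083 = 120.166 g.
SiO2 wt% = 120.166 / 263.854 × 100 = 45.54%.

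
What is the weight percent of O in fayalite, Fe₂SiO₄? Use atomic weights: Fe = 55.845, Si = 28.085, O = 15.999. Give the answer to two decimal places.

31.41 wt%

Molar mass of Fe₂SiO₄: 2·55.845 + 1·28.085 + 4·15.999 = 203.771 g/mol.
Mass of O per formula unit: 4 × 15.999 = 63.996 g.
Weight fraction O = 63.996 / 203.771 = 0.3141.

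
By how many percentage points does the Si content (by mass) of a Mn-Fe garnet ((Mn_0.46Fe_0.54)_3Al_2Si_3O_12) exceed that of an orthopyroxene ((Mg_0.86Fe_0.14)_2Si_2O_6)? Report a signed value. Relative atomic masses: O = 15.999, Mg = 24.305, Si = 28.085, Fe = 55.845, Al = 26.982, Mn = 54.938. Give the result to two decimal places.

-9.83 percentage points

M((Mn_0.46Fe_0.54)_3Al_2Si_3O_12) = 496.490 g/mol, so wt% Si = 84.255/496.490 × 100 = 16.97%.
M((Mg_0.86Fe_0.14)_2Si_2O_6) = 209.605 g/mol, so wt% Si = 56.170/209.605 × 100 = 26.80%.
16.97 − 26.80 = -9.83 pp.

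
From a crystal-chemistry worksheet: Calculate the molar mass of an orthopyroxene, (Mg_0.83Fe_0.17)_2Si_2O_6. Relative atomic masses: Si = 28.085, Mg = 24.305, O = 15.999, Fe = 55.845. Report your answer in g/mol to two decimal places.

The formula mass is the sum 1.66(24.305) + 0.34(55.845) + 2(28.085) + 6(15.999).

211.50 g/mol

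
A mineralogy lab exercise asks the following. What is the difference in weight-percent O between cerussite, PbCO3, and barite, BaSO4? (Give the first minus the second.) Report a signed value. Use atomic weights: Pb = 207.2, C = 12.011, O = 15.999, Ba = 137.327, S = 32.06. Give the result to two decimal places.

O in PbCO3: molar mass 267.208 g/mol; 3×15.999 = 47.997 g → 17.96 wt%.
O in BaSO4: molar mass 233.383 g/mol; 4×15.999 = 63.996 g → 27.42 wt%.
Difference = 17.96 − 27.42 = -9.46 percentage points.

-9.46 percentage points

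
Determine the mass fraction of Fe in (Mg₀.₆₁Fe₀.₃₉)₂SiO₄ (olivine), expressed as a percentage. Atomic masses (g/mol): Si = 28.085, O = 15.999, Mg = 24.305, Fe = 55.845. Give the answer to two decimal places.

Molar mass of (Mg₀.₆₁Fe₀.₃₉)₂SiO₄: 1.22·24.305 + 0.78·55.845 + 1·28.085 + 4·15.999 = 165.292 g/mol.
Mass of Fe per formula unit: 0.78 × 55.845 = 43.559 g.
Weight fraction Fe = 43.559 / 165.292 = 0.2635.

26.35 wt%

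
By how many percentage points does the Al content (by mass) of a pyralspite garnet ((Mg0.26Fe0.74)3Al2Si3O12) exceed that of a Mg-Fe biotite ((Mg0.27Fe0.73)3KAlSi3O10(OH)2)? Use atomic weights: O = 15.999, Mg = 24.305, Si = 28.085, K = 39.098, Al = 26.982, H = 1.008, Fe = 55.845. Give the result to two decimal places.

First mineral: 53.964 g Al in 473.141 g formula = 11.41 wt% Al.
Second mineral: 26.982 g Al in 486.327 g formula = 5.55 wt% Al.
11.41% − 5.55% gives a difference of 5.86 percentage points.

5.86 percentage points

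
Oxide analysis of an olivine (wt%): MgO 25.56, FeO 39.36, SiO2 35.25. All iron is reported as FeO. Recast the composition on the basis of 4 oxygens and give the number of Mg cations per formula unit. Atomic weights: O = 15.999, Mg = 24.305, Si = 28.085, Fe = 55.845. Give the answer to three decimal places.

MgO: 25.56/40.304 = 0.63418 mol → 0.63418 mol Mg, 0.63418 mol O.
FeO: 39.36/71.844 = 0.54785 mol → 0.54785 mol Fe, 0.54785 mol O.
SiO2: 35.25/60.083 = 0.58669 mol → 0.58669 mol Si, 1.17338 mol O.
Total oxygen = 2.35541 mol. Normalization factor = 4/2.35541 = 1.69822.
Mg per 4 O = 0.63418 × 1.69822 = 1.077.

1.077 Mg apfu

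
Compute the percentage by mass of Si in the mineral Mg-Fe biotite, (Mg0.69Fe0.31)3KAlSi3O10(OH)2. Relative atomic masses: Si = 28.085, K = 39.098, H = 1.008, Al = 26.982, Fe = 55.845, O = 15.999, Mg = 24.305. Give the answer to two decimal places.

18.87 weight percent

M((Mg0.69Fe0.31)3KAlSi3O10(OH)2) = 446.586 g/mol.
Si contributes 3 × 28.085 = 84.255 g per mole.
84.255/446.586 = 0.1887 → 18.87%.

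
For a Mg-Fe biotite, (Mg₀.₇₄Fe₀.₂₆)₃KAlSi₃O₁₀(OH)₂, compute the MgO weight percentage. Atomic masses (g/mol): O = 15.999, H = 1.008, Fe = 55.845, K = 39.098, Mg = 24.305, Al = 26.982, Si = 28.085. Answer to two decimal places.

20.25 wt%

Formula mass = 441.855 g/mol.
2.22 Mg → 2.2200 mol MgO per formula unit; M(MgO) = 40.304, so MgO mass = 89.475 g.
89.475/441.855 × 100 = 20.25 wt%.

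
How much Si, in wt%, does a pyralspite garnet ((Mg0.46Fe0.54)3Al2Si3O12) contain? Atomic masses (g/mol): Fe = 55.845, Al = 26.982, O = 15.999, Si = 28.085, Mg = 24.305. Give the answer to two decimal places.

M((Mg0.46Fe0.54)3Al2Si3O12) = 454.217 g/mol.
Si contributes 3 × 28.085 = 84.255 g per mole.
84.255/454.217 = 0.1855 → 18.55%.

18.55 wt%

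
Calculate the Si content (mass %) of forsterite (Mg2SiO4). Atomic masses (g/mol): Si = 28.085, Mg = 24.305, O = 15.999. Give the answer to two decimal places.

Formula mass = 2·24.305 + 1·28.085 + 4·15.999 = 140.691 g/mol, of which 28.085 g is Si.
So Si makes up 28.085/140.691 = 0.1996 of the mass, i.e. 19.96%.

19.96 mass %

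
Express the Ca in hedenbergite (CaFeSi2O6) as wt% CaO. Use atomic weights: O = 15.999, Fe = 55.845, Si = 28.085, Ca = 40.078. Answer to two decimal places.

Molar mass of CaFeSi2O6 = 1*40.078 + 1*55.845 + 2*28.085 + 6*15.999 = 248.087 g/mol.
Each formula unit contains 1 Ca, equivalent to 1/1 = 1.0000 mol CaO.
M(CaO) = 1×40.078 + 1×15.999 = 56.077 g/mol.
Mass of CaO per formula unit = 1.0000 × 56.077 = 56.077 g.
CaO wt% = 56.077 / 248.087 × 100 = 22.60%.

22.60 wt%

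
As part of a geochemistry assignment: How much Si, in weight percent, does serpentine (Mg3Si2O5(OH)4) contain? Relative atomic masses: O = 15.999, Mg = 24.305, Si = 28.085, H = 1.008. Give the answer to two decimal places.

Formula mass = 3×24.305 + 2×28.085 + 9×15.999 + 4×1.008 = 277.108 g/mol, of which 56.170 g is Si.
So Si makes up 56.170/277.108 = 0.2027 of the mass, i.e. 20.27%.

20.27 weight percent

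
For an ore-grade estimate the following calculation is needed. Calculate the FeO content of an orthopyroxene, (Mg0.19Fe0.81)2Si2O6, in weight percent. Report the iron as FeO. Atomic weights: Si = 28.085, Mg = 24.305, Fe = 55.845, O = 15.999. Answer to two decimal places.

Formula mass = 251.869 g/mol.
1.62 Fe → 1.6200 mol FeO per formula unit; M(FeO) = 71.844, so FeO mass = 116.387 g.
116.387/251.869 × 100 = 46.21 wt%.

46.21 wt%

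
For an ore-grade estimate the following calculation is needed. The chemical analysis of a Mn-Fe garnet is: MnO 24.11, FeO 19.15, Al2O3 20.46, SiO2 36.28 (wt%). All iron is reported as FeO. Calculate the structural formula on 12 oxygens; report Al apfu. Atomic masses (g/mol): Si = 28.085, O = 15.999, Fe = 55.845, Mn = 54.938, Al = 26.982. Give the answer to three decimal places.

1.993 Al apfu

24.11 wt% MnO ÷ 70.937 g/mol = 0.33988 mol, giving 0.33988 Mn and 0.33988 O.
19.15 wt% FeO ÷ 71.844 g/mol = 0.26655 mol, giving 0.26655 Fe and 0.26655 O.
20.46 wt% Al2O3 ÷ 101.961 g/mol = 0.20066 mol, giving 0.40132 Al and 0.60198 O.
36.28 wt% SiO2 ÷ 60.083 g/mol = 0.60383 mol, giving 0.60383 Si and 1.20766 O.
Oxygen sums to 2.41607; scaling by 12/2.41607 = 4.96674 puts the formula on 12 O.
Al: 0.40132 × 4.96674 = 1.993 atoms per formula unit.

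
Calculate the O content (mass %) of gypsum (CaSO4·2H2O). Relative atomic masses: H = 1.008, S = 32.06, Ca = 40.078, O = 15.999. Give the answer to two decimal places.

Formula mass = 1×40.078 + 1×32.06 + 6×15.999 + 4×1.008 = 172.164 g/mol, of which 95.994 g is O.
So O makes up 95.994/172.164 = 0.5576 of the mass, i.e. 55.76%.

55.76 mass %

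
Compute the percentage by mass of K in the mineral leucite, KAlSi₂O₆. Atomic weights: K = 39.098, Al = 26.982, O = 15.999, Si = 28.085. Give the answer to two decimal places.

Formula mass = 1×39.098 + 1×26.982 + 2×28.085 + 6×15.999 = 218.244 g/mol, of which 39.098 g is K.
So K makes up 39.098/218.244 = 0.1791 of the mass, i.e. 17.91%.

17.91 mass %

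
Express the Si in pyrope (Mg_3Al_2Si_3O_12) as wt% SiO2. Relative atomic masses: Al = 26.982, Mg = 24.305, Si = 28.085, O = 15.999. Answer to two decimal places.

Molar mass of Mg_3Al_2Si_3O_12 = 3×24.305 + 2×26.982 + 3×28.085 + 12×15.999 = 403.122 g/mol.
Each formula unit contains 3 Si, equivalent to 3/1 = 3.0000 mol SiO2.
M(SiO2) = 1×28.085 + 2×15.999 = 60.083 g/mol.
Mass of SiO2 per formula unit = 3.0000 × 60.083 = 180.249 g.
SiO2 wt% = 180.249 / 403.122 × 100 = 44.71%.

44.71 wt%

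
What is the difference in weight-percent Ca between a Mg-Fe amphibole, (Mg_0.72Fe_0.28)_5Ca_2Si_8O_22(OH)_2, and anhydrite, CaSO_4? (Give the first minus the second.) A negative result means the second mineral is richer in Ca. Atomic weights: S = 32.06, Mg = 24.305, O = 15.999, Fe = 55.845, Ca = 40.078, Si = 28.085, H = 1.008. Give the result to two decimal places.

First mineral: 80.156 g Ca in 856.509 g formula = 9.36 wt% Ca.
Second mineral: 40.078 g Ca in 136.134 g formula = 29.44 wt% Ca.
9.36% − 29.44% gives a difference of -20.08 percentage points.

-20.08 percentage points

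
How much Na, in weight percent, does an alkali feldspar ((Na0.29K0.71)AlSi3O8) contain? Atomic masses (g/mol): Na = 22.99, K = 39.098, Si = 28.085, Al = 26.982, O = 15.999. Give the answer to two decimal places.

2.44 weight percent

Formula mass = 0.29×22.99 + 0.71×39.098 + 1×26.982 + 3×28.085 + 8×15.999 = 273.656 g/mol, of which 6.667 g is Na.
So Na makes up 6.667/273.656 = 0.0244 of the mass, i.e. 2.44%.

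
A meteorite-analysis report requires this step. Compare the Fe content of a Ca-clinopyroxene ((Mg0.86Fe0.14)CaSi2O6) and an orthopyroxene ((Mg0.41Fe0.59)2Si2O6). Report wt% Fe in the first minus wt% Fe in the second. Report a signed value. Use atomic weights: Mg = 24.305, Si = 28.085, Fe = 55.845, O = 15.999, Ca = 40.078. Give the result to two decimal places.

-24.15 percentage points

Fe in (Mg0.86Fe0.14)CaSi2O6: molar mass 220.963 g/mol; 0.14×55.845 = 7.818 g → 3.54 wt%.
Fe in (Mg0.41Fe0.59)2Si2O6: molar mass 237.991 g/mol; 1.18×55.845 = 65.897 g → 27.69 wt%.
Difference = 3.54 − 27.69 = -24.15 percentage points.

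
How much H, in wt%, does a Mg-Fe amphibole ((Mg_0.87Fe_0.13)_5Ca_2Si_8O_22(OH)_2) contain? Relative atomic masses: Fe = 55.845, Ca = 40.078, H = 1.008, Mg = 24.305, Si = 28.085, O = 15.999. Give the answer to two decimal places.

0.24 wt%

M((Mg_0.87Fe_0.13)_5Ca_2Si_8O_22(OH)_2) = 832.854 g/mol.
H contributes 2 × 1.008 = 2.016 g per mole.
2.016/832.854 = 0.0024 → 0.24%.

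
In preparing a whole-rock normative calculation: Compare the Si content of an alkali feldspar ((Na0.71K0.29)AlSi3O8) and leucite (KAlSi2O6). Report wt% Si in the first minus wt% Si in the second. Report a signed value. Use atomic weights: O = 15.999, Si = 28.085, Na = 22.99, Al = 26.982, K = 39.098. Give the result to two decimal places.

5.83 percentage points

M((Na0.71K0.29)AlSi3O8) = 266.890 g/mol, so wt% Si = 84.255/266.890 × 100 = 31.57%.
M(KAlSi2O6) = 218.244 g/mol, so wt% Si = 56.170/218.244 × 100 = 25.74%.
31.57 − 25.74 = 5.83 pp.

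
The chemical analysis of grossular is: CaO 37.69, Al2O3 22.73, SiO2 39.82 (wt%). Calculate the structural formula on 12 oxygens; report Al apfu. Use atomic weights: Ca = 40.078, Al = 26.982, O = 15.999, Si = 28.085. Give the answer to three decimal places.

2.007 Al apfu

CaO (M=56.077): mol = 0.67211; Ca = 0.67211, O = 0.67211.
Al2O3 (M=101.961): mol = 0.22293; Al = 0.44586, O = 0.66879.
SiO2 (M=60.083): mol = 0.66275; Si = 0.66275, O = 1.32550.
ΣO = 2.66640; factor = 12/ΣO = 4.50045.
Al apfu = 0.44586 × 4.50045 = 2.007.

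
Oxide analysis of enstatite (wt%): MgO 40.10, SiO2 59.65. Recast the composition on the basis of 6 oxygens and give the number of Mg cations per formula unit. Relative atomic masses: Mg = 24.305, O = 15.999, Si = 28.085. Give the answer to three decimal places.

MgO (M=40.304): mol = 0.99494; Mg = 0.99494, O = 0.99494.
SiO2 (M=60.083): mol = 0.99279; Si = 0.99279, O = 1.98558.
ΣO = 2.98052; factor = 6/ΣO = 2.01307.
Mg apfu = 0.99494 × 2.01307 = 2.003.

2.003 Mg apfu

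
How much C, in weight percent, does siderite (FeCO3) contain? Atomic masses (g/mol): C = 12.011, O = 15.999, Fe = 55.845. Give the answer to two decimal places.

Formula mass = 1*55.845 + 1*12.011 + 3*15.999 = 115.853 g/mol, of which 12.011 g is C.
So C makes up 12.011/115.853 = 0.1037 of the mass, i.e. 10.37%.

10.37 weight percent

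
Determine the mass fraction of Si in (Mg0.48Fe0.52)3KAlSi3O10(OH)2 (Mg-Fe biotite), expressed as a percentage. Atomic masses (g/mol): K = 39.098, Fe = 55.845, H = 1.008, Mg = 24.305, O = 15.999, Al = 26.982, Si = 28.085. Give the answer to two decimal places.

Formula mass = 1.44·24.305 + 1.56·55.845 + 1·39.098 + 1·26.982 + 3·28.085 + 12·15.999 + 2·1.008 = 466.456 g/mol, of which 84.255 g is Si.
So Si makes up 84.255/466.456 = 0.1806 of the mass, i.e. 18.06%.

18.06 mass %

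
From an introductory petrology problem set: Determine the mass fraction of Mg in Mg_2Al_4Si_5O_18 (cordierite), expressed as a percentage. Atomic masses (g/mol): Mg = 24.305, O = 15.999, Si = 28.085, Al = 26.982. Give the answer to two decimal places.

8.31 mass %

M(Mg_2Al_4Si_5O_18) = 584.945 g/mol.
Mg contributes 2 × 24.305 = 48.610 g per mole.
48.610/584.945 = 0.0831 → 8.31%.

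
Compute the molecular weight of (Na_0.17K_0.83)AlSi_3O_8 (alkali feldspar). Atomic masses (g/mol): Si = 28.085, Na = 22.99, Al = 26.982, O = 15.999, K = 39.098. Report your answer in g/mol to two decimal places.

Na: 0.17 × 22.99 = 3.9083
K: 0.83 × 39.098 = 32.4513
Al: 1 × 26.982 = 26.9820
Si: 3 × 28.085 = 84.2550
O: 8 × 15.999 = 127.9920
Summing the contributions gives the formula mass.

275.59 g/mol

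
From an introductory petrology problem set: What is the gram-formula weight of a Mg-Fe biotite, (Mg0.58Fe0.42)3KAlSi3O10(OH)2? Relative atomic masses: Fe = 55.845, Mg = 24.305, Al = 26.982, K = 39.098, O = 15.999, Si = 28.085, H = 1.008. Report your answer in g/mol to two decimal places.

456.99 g/mol

The formula mass is the sum 1.74×24.305 + 1.26×55.845 + 1×39.098 + 1×26.982 + 3×28.085 + 12×15.999 + 2×1.008.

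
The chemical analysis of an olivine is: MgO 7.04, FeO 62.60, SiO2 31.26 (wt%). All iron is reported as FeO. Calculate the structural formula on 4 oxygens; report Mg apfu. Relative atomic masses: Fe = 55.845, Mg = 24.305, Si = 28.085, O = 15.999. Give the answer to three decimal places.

MgO (M=40.304): mol = 0.17467; Mg = 0.17467, O = 0.17467.
FeO (M=71.844): mol = 0.87133; Fe = 0.87133, O = 0.87133.
SiO2 (M=60.083): mol = 0.52028; Si = 0.52028, O = 1.04056.
ΣO = 2.08656; factor = 4/ΣO = 1.91703.
Mg apfu = 0.17467 × 1.91703 = 0.335.

0.335 Mg apfu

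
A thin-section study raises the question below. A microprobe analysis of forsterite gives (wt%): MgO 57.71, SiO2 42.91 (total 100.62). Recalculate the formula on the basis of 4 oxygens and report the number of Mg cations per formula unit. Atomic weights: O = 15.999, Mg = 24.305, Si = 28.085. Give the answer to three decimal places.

2.002 Mg apfu

57.71 wt% MgO ÷ 40.304 g/mol = 1.43187 mol, giving 1.43187 Mg and 1.43187 O.
42.91 wt% SiO2 ÷ 60.083 g/mol = 0.71418 mol, giving 0.71418 Si and 1.42836 O.
Oxygen sums to 2.86023; scaling by 4/2.86023 = 1.39849 puts the formula on 4 O.
Mg: 1.43187 × 1.39849 = 2.002 atoms per formula unit.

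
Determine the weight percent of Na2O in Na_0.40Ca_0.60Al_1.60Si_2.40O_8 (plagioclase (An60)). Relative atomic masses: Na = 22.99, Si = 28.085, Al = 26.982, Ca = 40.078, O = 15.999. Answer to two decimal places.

Molar mass of Na_0.40Ca_0.60Al_1.60Si_2.40O_8 = 0.40·22.99 + 0.60·40.078 + 1.60·26.982 + 2.40·28.085 + 8·15.999 = 271.810 g/mol.
Each formula unit contains 0.40 Na, equivalent to 0.40/2 = 0.2000 mol Na2O.
M(Na2O) = 2×22.99 + 1×15.999 = 61.979 g/mol.
Mass of Na2O per formula unit = 0.2000 × 61.979 = 12.396 g.
Na2O wt% = 12.396 / 271.810 × 100 = 4.56%.

4.56 wt%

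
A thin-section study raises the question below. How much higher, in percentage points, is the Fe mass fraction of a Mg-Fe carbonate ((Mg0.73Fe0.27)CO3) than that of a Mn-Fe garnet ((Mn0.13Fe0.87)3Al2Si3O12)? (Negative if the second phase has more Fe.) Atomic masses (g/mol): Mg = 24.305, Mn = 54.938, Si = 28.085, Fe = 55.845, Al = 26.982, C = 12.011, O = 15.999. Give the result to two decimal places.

-13.06 percentage points

First mineral: 15.078 g Fe in 92.829 g formula = 16.24 wt% Fe.
Second mineral: 145.755 g Fe in 497.388 g formula = 29.30 wt% Fe.
16.24% − 29.30% gives a difference of -13.06 percentage points.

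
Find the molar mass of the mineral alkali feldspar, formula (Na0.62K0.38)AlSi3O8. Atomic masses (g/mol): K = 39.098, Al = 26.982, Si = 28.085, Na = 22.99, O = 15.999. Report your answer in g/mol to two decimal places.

The formula mass is the sum 0.62×22.99 + 0.38×39.098 + 1×26.982 + 3×28.085 + 8×15.999.

268.34 g/mol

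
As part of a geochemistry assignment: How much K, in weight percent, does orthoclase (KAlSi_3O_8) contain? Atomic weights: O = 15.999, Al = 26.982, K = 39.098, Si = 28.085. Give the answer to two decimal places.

Molar mass of KAlSi_3O_8: 1·39.098 + 1·26.982 + 3·28.085 + 8·15.999 = 278.327 g/mol.
Mass of K per formula unit: 1 × 39.098 = 39.098 g.
Weight fraction K = 39.098 / 278.327 = 0.1405.

14.05 weight percent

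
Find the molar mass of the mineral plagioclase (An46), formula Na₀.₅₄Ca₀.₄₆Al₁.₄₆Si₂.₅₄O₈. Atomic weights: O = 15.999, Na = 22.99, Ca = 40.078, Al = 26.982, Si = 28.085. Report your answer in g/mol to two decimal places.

The formula mass is the sum 0.54·22.99 + 0.46·40.078 + 1.46·26.982 + 2.54·28.085 + 8·15.999.

269.57 g/mol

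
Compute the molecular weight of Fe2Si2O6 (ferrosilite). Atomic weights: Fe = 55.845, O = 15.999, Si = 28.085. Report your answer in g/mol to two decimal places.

The formula mass is the sum 2·55.845 + 2·28.085 + 6·15.999.

263.85 g/mol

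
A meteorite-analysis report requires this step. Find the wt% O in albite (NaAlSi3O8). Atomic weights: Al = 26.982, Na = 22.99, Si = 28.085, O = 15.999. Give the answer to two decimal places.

Molar mass of NaAlSi3O8: 1×22.99 + 1×26.982 + 3×28.085 + 8×15.999 = 262.219 g/mol.
Mass of O per formula unit: 8 × 15.999 = 127.992 g.
Weight fraction O = 127.992 / 262.219 = 0.4881.

48.81 wt%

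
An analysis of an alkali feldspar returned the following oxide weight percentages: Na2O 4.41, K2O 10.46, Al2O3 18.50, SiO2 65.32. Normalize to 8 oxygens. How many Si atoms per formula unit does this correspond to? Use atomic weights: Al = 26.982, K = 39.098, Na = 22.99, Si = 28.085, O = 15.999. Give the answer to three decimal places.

Na2O: 4.41/61.979 = 0.07115 mol → 0.14230 mol Na, 0.07115 mol O.
K2O: 10.46/94.195 = 0.11105 mol → 0.22210 mol K, 0.11105 mol O.
Al2O3: 18.50/101.961 = 0.18144 mol → 0.36288 mol Al, 0.54432 mol O.
SiO2: 65.32/60.083 = 1.08716 mol → 1.08716 mol Si, 2.17432 mol O.
Total oxygen = 2.90084 mol. Normalization factor = 8/2.90084 = 2.75782.
Si per 8 O = 1.08716 × 2.75782 = 2.998.

2.998 Si apfu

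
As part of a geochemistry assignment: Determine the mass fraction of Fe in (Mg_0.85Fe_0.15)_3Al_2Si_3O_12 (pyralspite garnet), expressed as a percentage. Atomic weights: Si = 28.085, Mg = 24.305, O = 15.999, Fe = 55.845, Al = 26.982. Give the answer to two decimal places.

6.02 mass %

Formula mass = 2.55·24.305 + 0.45·55.845 + 2·26.982 + 3·28.085 + 12·15.999 = 417.315 g/mol, of which 25.130 g is Fe.
So Fe makes up 25.130/417.315 = 0.0602 of the mass, i.e. 6.02%.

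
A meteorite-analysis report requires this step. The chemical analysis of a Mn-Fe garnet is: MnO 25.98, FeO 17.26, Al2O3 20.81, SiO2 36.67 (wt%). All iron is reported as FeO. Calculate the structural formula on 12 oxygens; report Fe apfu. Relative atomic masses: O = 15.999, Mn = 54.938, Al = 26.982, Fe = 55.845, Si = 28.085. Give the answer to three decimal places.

1.182 Fe apfu

MnO (M=70.937): mol = 0.36624; Mn = 0.36624, O = 0.36624.
FeO (M=71.844): mol = 0.24024; Fe = 0.24024, O = 0.24024.
Al2O3 (M=101.961): mol = 0.20410; Al = 0.40820, O = 0.61230.
SiO2 (M=60.083): mol = 0.61032; Si = 0.61032, O = 1.22064.
ΣO = 2.43942; factor = 12/ΣO = 4.91920.
Fe apfu = 0.24024 × 4.91920 = 1.182.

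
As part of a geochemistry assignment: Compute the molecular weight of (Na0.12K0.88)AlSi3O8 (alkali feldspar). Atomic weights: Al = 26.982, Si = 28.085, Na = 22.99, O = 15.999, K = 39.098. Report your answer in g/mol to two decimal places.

276.39 g/mol

M = 0.12·22.99 + 0.88·39.098 + 1·26.982 + 3·28.085 + 8·15.999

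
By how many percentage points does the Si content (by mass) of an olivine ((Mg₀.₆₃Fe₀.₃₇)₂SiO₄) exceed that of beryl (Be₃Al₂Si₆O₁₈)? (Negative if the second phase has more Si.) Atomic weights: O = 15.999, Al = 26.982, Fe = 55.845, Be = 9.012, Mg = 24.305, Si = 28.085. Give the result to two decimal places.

M((Mg₀.₆₃Fe₀.₃₇)₂SiO₄) = 164.031 g/mol, so wt% Si = 28.085/164.031 × 100 = 17.12%.
M(Be₃Al₂Si₆O₁₈) = 537.492 g/mol, so wt% Si = 168.510/537.492 × 100 = 31.35%.
17.12 − 31.35 = -14.23 pp.

-14.23 percentage points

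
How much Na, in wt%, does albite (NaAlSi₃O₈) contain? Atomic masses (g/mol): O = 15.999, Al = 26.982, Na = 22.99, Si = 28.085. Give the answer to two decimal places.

8.77 wt%

Formula mass = 1*22.99 + 1*26.982 + 3*28.085 + 8*15.999 = 262.219 g/mol, of which 22.990 g is Na.
So Na makes up 22.990/262.219 = 0.0877 of the mass, i.e. 8.77%.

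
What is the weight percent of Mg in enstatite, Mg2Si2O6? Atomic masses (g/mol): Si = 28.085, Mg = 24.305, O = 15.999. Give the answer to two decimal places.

M(Mg2Si2O6) = 200.774 g/mol.
Mg contributes 2 × 24.305 = 48.610 g per mole.
48.610/200.774 = 0.2421 → 24.21%.

24.21 mass %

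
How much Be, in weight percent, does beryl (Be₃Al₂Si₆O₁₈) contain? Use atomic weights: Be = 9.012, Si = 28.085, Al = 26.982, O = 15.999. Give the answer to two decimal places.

5.03 weight percent

Formula mass = 3×9.012 + 2×26.982 + 6×28.085 + 18×15.999 = 537.492 g/mol, of which 27.036 g is Be.
So Be makes up 27.036/537.492 = 0.0503 of the mass, i.e. 5.03%.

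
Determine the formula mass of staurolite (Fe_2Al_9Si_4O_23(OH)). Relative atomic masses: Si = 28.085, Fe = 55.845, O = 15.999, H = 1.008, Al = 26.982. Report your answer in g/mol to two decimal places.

851.85 g/mol

M = 2*55.845 + 9*26.982 + 4*28.085 + 24*15.999 + 1*1.008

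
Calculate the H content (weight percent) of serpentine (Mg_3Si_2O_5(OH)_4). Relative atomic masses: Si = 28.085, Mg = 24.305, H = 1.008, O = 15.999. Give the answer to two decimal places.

1.46 weight percent

M(Mg_3Si_2O_5(OH)_4) = 277.108 g/mol.
H contributes 4 × 1.008 = 4.032 g per mole.
4.032/277.108 = 0.0146 → 1.46%.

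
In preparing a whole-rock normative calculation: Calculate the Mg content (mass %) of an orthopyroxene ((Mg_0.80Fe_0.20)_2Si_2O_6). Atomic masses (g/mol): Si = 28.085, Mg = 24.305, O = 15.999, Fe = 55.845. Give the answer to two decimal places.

M((Mg_0.80Fe_0.20)_2Si_2O_6) = 213.390 g/mol.
Mg contributes 1.60 × 24.305 = 38.888 g per mole.
38.888/213.390 = 0.1822 → 18.22%.

18.22 mass %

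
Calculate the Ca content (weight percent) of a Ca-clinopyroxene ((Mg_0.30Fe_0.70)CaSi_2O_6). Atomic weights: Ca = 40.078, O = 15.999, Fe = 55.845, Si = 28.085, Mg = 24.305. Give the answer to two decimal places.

16.80 weight percent

Formula mass = 0.30×24.305 + 0.70×55.845 + 1×40.078 + 2×28.085 + 6×15.999 = 238.625 g/mol, of which 40.078 g is Ca.
So Ca makes up 40.078/238.625 = 0.1680 of the mass, i.e. 16.80%.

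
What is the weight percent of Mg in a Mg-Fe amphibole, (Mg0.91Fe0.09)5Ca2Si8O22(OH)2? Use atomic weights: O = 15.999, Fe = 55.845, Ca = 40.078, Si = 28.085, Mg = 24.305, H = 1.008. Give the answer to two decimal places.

13.38 weight percent

Molar mass of (Mg0.91Fe0.09)5Ca2Si8O22(OH)2: 4.55*24.305 + 0.45*55.845 + 2*40.078 + 8*28.085 + 24*15.999 + 2*1.008 = 826.546 g/mol.
Mass of Mg per formula unit: 4.55 × 24.305 = 110.588 g.
Weight fraction Mg = 110.588 / 826.546 = 0.1338.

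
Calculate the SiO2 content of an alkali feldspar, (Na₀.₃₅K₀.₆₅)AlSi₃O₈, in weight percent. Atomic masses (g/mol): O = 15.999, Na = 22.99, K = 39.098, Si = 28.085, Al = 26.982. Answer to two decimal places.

66.10 wt%

Formula mass = 272.689 g/mol.
3 Si → 3.0000 mol SiO2 per formula unit; M(SiO2) = 60.083, so SiO2 mass = 180.249 g.
180.249/272.689 × 100 = 66.10 wt%.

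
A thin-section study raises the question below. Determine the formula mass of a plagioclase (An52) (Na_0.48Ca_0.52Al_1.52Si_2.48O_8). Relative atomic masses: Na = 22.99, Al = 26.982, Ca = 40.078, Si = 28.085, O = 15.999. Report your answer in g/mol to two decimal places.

M = 0.48(22.99) + 0.52(40.078) + 1.52(26.982) + 2.48(28.085) + 8(15.999)

270.53 g/mol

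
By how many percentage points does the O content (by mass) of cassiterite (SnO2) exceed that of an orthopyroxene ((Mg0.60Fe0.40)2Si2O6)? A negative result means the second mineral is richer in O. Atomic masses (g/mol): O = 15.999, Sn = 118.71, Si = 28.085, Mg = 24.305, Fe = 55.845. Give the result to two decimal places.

O in SnO2: molar mass 150.708 g/mol; 2×15.999 = 31.998 g → 21.23 wt%.
O in (Mg0.60Fe0.40)2Si2O6: molar mass 226.006 g/mol; 6×15.999 = 95.994 g → 42.47 wt%.
Difference = 21.23 − 42.47 = -21.24 percentage points.

-21.24 percentage points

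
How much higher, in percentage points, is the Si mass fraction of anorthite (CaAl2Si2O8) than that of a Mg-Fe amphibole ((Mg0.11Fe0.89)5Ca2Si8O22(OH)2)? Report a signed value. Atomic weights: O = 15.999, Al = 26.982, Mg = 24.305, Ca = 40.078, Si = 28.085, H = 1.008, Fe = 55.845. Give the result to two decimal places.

M(CaAl2Si2O8) = 278.204 g/mol, so wt% Si = 56.170/278.204 × 100 = 20.19%.
M((Mg0.11Fe0.89)5Ca2Si8O22(OH)2) = 952.706 g/mol, so wt% Si = 224.680/952.706 × 100 = 23.58%.
20.19 − 23.58 = -3.39 pp.

-3.39 percentage points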